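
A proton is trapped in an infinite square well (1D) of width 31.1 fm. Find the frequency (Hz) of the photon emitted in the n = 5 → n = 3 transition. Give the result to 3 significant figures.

E_1 = h²/(8m_pL²) = 3.392×10^-14 J and ΔE = (5² − 3²)E_1 = 5.427×10^-13 J.
f = ΔE/h = 5.427×10^-13/6.626×10^-34 = 8.19×10^20 Hz.

f = 8.19×10^20 Hz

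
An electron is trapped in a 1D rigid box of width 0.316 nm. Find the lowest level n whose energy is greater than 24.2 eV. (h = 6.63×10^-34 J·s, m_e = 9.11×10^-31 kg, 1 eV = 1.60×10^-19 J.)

n = 3

E_1 = h²/(8m_eL²) = 6.040×10^-19 J = 3.775 eV.
Need n² > 24.2/3.775 = 6.411, i.e. n > 2.532.
The smallest integer satisfying this is n = 3.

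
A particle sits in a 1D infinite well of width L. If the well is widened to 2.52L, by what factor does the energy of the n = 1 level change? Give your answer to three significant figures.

0.157

E_n ∝ 1/L², so the energy scales by 1/2.52² = 0.157.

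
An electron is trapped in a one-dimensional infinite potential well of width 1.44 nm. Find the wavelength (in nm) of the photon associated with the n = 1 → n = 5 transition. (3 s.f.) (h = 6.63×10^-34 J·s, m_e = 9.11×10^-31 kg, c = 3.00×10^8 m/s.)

λ = 285 nm

E_1 = h²/(8m_eL²) = 2.909×10^-20 J, so ΔE = (5² − 1²)E_1 = 6.982×10^-19 J.
λ = hc/ΔE = (6.63×10^-34·3.00×10^8)/6.982×10^-19 = 2.85×10^-7 m = 285 nm.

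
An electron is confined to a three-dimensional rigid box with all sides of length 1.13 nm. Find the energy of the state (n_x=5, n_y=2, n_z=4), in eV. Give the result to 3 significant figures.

For a 3D rectangular well E = (h²/8m_e)·Σ n_i²/L_i² = (6.626×10^-34)²/(8·9.109×10^-31) · [5²/(1.13 nm)² + 2²/(1.13 nm)² + 4²/(1.13 nm)²].
Evaluating gives E = 2.123×10^-18 J = 13.3 eV.

E = 13.3 eV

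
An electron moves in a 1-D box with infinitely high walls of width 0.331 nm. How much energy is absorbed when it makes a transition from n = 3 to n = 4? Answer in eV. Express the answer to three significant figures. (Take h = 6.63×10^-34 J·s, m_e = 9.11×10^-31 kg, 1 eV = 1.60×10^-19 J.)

|ΔE| = 24.1 eV

E_1 = h²/(8m_eL²) = 5.505×10^-19 J.
|ΔE| = |3² − 4²|·E_1 = 7·5.505×10^-19 J = 3.853×10^-18 J = 24.1 eV.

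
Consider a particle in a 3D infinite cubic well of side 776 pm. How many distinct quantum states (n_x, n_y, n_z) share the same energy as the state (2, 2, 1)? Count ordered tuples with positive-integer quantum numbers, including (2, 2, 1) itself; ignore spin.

degeneracy = 3

The level has n_x² + n_y² + n_z² = 9. The ordered positive-integer solutions are (1, 2, 2), (2, 1, 2), (2, 2, 1).
That gives 3 states.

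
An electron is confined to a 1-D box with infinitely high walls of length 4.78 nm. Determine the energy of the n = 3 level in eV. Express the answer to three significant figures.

For an infinite well E_n = n²h²/(8m_eL²), so E_1 = h²/(8m_eL²) = (6.626×10^-34)²/(8·9.109×10^-31·(4.78×10^-9 m)²) = 2.637×10^-21 J.
Then E_3 = 3²·E_1 = 9·2.637×10^-21 J = 2.373×10^-20 J.
Converting, E_3 = 2.373×10^-20 J / (1.602×10^-19 J/eV) = 0.148 eV.

E_3 = 0.148 eV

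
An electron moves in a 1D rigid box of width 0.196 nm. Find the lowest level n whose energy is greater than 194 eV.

E_1 = h²/(8m_eL²) = 1.568×10^-18 J = 9.788 eV.
Need n² > 194/9.788 = 19.82, i.e. n > 4.452.
The smallest integer satisfying this is n = 5.

n = 5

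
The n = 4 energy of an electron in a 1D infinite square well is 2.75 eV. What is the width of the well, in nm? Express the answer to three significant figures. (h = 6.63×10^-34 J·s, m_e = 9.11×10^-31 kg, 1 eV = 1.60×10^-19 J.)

L = 1.48 nm

From E_n = n²h²/(8m_eL²), L = n·h/√(8m_eE_n).
E_4 = 2.75 eV = 4.400×10^-19 J, so L = 4·6.63×10^-34/√(8·9.11×10^-31·4.400×10^-19) = 1.48×10^-9 m = 1.48 nm.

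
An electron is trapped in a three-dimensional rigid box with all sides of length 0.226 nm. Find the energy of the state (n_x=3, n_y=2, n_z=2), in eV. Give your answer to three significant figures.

E = 125 eV

For a 3D rectangular well E = (h²/8m_e)·Σ n_i²/L_i² = (6.626×10^-34)²/(8·9.109×10^-31) · [3²/(0.226 nm)² + 2²/(0.226 nm)² + 2²/(0.226 nm)²].
Evaluating gives E = 2.005×10^-17 J = 125 eV.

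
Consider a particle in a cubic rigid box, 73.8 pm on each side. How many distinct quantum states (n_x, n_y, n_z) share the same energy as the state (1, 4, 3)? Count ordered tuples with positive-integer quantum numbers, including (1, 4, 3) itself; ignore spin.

The level has n_x² + n_y² + n_z² = 26. The ordered positive-integer solutions are (1, 3, 4), (1, 4, 3), (3, 1, 4), (3, 4, 1), (4, 1, 3), (4, 3, 1).
That gives 6 states.

degeneracy = 6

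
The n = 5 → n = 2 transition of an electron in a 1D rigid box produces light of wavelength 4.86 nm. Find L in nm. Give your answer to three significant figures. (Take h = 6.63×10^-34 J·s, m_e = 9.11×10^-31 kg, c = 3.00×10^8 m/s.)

L = 0.176 nm

The photon carries ΔE = hc/λ = 6.63×10^-34·3.00×10^8/4.86×10^-9 m = 4.093×10^-17 J.
Since ΔE = (5² − 2²)E_1, E_1 = 1.949×10^-18 J, and L = h/√(8m_eE_1) = 1.76×10^-10 m = 0.176 nm.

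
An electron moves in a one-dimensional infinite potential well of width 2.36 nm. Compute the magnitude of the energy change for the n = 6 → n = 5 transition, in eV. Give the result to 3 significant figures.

E_1 = h²/(8m_eL²) = 1.082×10^-20 J.
|ΔE| = |6² − 5²|·E_1 = 11·1.082×10^-20 J = 1.190×10^-19 J = 0.743 eV.

|ΔE| = 0.743 eV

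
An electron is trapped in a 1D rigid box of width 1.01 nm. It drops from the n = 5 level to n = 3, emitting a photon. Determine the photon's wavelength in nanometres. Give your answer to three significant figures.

λ = 210 nm

E_1 = h²/(8m_eL²) = 5.906×10^-20 J, so ΔE = (5² − 3²)E_1 = 9.450×10^-19 J.
λ = hc/ΔE = (6.626×10^-34·2.998×10^8)/9.450×10^-19 = 2.10×10^-7 m = 210 nm.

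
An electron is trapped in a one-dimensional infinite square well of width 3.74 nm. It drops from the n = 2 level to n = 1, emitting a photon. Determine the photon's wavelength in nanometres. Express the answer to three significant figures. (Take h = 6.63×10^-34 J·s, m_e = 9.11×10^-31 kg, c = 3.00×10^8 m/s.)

E_1 = h²/(8m_eL²) = 4.312×10^-21 J, so ΔE = (2² − 1²)E_1 = 1.294×10^-20 J.
λ = hc/ΔE = (6.63×10^-34·3.00×10^8)/1.294×10^-20 = 1.54×10^-5 m = 1.54×10^4 nm.

λ = 1.54×10^4 nm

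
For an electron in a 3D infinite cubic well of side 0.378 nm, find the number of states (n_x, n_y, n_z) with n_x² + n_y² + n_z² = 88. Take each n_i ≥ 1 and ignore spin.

The level has n_x² + n_y² + n_z² = 88. The ordered positive-integer solutions are (4, 6, 6), (6, 4, 6), (6, 6, 4).
That gives 3 states.

degeneracy = 3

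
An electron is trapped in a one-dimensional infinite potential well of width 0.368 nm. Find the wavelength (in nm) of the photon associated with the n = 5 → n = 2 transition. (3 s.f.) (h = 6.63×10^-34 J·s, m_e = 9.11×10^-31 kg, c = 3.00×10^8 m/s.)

λ = 21.3 nm

E_1 = h²/(8m_eL²) = 4.454×10^-19 J, so ΔE = (5² − 2²)E_1 = 9.353×10^-18 J.
λ = hc/ΔE = (6.63×10^-34·3.00×10^8)/9.353×10^-18 = 2.13×10^-8 m = 21.3 nm.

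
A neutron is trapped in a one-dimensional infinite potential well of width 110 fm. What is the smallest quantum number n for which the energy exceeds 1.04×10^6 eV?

n = 8

E_1 = h²/(8m_nL²) = 2.708×10^-15 J = 1.690×10^4 eV.
Need n² > 1.04×10^6/1.690×10^4 = 61.54, i.e. n > 7.845.
The smallest integer satisfying this is n = 8.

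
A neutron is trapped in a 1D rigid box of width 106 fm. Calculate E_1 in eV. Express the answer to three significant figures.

For an infinite well E_n = n²h²/(8m_nL²), so E_1 = h²/(8m_nL²) = (6.626×10^-34)²/(8·1.675×10^-27·(1.06×10^-13 m)²) = 2.916×10^-15 J.
Converting, E_1 = 2.916×10^-15 J / (1.602×10^-19 J/eV) = 1.82×10^4 eV.

E_1 = 1.82×10^4 eV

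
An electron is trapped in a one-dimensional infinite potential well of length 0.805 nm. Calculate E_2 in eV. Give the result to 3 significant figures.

E_2 = 2.32 eV

For an infinite well E_n = n²h²/(8m_eL²), so E_1 = h²/(8m_eL²) = (6.626×10^-34)²/(8·9.109×10^-31·(8.05×10^-10 m)²) = 9.297×10^-20 J.
Then E_2 = 2²·E_1 = 4·9.297×10^-20 J = 3.719×10^-19 J.
Converting, E_2 = 3.719×10^-19 J / (1.602×10^-19 J/eV) = 2.32 eV.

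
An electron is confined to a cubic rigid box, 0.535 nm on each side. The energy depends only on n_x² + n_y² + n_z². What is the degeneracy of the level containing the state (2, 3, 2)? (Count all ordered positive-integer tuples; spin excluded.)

degeneracy = 3

The level has n_x² + n_y² + n_z² = 17. The ordered positive-integer solutions are (2, 2, 3), (2, 3, 2), (3, 2, 2).
That gives 3 states.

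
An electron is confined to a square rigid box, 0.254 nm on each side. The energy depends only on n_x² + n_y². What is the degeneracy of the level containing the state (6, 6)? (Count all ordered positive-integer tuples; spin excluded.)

The level has n_x² + n_y² = 72. The ordered positive-integer solutions are (6, 6).
That gives 1 state.

degeneracy = 1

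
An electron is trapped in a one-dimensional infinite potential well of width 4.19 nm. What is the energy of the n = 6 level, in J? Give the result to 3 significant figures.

E_6 = 1.24×10^-19 J

For an infinite well E_n = n²h²/(8m_eL²), so E_1 = h²/(8m_eL²) = (6.626×10^-34)²/(8·9.109×10^-31·(4.19×10^-9 m)²) = 3.432×10^-21 J.
Then E_6 = 6²·E_1 = 36·3.432×10^-21 J = 1.24×10^-19 J.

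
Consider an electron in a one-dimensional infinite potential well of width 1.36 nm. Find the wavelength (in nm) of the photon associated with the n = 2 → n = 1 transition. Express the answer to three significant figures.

E_1 = h²/(8m_eL²) = 3.257×10^-20 J, so ΔE = (2² − 1²)E_1 = 9.771×10^-20 J.
λ = hc/ΔE = (6.626×10^-34·2.998×10^8)/9.771×10^-20 = 2.03×10^-6 m = 2.03×10^3 nm.

λ = 2.03×10^3 nm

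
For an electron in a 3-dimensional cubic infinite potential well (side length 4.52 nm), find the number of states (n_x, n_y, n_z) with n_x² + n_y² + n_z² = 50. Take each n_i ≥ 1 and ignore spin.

The level has n_x² + n_y² + n_z² = 50. The ordered positive-integer solutions are (3, 4, 5), (3, 5, 4), (4, 3, 5), (4, 5, 3), (5, 3, 4), (5, 4, 3).
That gives 6 states.

degeneracy = 6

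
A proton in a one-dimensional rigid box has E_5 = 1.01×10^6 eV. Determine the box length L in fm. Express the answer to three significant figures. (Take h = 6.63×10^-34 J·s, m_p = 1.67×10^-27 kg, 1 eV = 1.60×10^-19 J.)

From E_n = n²h²/(8m_pL²), L = n·h/√(8m_pE_n).
E_5 = 1.01×10^6 eV = 1.616×10^-13 J, so L = 5·6.63×10^-34/√(8·1.67×10^-27·1.616×10^-13) = 7.13×10^-14 m = 71.3 fm.

L = 71.3 fm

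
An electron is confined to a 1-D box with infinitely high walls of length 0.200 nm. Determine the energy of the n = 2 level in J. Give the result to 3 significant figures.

E_2 = 6.02×10^-18 J

For an infinite well E_n = n²h²/(8m_eL²), so E_1 = h²/(8m_eL²) = (6.626×10^-34)²/(8·9.109×10^-31·(2.00×10^-10 m)²) = 1.506×10^-18 J.
Then E_2 = 2²·E_1 = 4·1.506×10^-18 J = 6.02×10^-18 J.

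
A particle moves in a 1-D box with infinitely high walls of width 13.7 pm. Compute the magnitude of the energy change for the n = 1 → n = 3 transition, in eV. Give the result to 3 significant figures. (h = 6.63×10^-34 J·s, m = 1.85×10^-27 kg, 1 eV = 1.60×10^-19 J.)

|ΔE| = 7.91 eV

E_1 = h²/(8mL²) = 1.582×10^-19 J.
|ΔE| = |1² − 3²|·E_1 = 8·1.582×10^-19 J = 1.266×10^-18 J = 7.91 eV.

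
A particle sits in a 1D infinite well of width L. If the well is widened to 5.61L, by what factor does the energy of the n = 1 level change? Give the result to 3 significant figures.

E_n ∝ 1/L², so the energy scales by 1/5.61² = 0.0318.

0.0318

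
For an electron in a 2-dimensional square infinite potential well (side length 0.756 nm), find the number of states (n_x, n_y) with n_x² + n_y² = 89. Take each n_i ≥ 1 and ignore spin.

The level has n_x² + n_y² = 89. The ordered positive-integer solutions are (5, 8), (8, 5).
That gives 2 states.

degeneracy = 2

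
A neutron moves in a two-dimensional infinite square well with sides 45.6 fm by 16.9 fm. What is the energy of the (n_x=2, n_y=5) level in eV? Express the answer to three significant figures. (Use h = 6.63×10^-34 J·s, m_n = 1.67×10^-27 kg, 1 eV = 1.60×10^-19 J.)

E = 1.84×10^7 eV

For a 2D rectangular well E = (h²/8m_n)·Σ n_i²/L_i² = (6.63×10^-34)²/(8·1.67×10^-27) · [2²/(45.6 fm)² + 5²/(16.9 fm)²].
Evaluating gives E = 2.943×10^-12 J = 1.84×10^7 eV.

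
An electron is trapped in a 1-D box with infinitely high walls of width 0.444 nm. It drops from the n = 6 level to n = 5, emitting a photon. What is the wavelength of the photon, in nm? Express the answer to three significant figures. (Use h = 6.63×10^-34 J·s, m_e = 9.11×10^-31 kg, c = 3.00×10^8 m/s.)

λ = 59.1 nm

E_1 = h²/(8m_eL²) = 3.060×10^-19 J, so ΔE = (6² − 5²)E_1 = 3.366×10^-18 J.
λ = hc/ΔE = (6.63×10^-34·3.00×10^8)/3.366×10^-18 = 5.91×10^-8 m = 59.1 nm.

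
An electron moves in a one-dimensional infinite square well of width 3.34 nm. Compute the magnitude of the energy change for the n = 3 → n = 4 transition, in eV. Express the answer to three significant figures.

|ΔE| = 0.236 eV

E_1 = h²/(8m_eL²) = 5.401×10^-21 J.
|ΔE| = |3² − 4²|·E_1 = 7·5.401×10^-21 J = 3.781×10^-20 J = 0.236 eV.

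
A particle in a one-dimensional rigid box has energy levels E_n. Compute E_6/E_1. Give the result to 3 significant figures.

E_n ∝ n², so E_6/E_1 = 6²/1² = 36/1 = 36.0.

36.0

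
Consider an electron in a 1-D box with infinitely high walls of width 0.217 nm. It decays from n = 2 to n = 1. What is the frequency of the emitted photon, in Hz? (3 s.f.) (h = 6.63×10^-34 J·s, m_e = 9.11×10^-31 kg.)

E_1 = h²/(8m_eL²) = 1.281×10^-18 J and ΔE = (2² − 1²)E_1 = 3.843×10^-18 J.
f = ΔE/h = 3.843×10^-18/6.63×10^-34 = 5.80×10^15 Hz.

f = 5.80×10^15 Hz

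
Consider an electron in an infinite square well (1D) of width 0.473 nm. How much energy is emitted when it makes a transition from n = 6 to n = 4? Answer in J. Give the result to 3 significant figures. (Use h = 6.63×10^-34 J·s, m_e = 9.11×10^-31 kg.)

E_1 = h²/(8m_eL²) = 2.696×10^-19 J.
|ΔE| = |6² − 4²|·E_1 = 20·2.696×10^-19 J = 5.39×10^-18 J.

|ΔE| = 5.39×10^-18 J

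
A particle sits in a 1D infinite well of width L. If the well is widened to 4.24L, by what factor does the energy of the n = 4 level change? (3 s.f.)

0.0556

E_n ∝ 1/L², so the energy scales by 1/4.24² = 0.0556.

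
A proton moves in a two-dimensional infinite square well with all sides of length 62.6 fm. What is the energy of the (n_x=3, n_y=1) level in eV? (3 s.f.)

E = 5.23×10^5 eV

For a 2D rectangular well E = (h²/8m_p)·Σ n_i²/L_i² = (6.626×10^-34)²/(8·1.673×10^-27) · [3²/(62.6 fm)² + 1²/(62.6 fm)²].
Evaluating gives E = 8.371×10^-14 J = 5.23×10^5 eV.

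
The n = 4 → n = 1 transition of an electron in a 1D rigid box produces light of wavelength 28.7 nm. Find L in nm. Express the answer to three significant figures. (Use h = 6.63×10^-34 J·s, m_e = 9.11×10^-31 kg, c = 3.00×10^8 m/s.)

L = 0.361 nm

The photon carries ΔE = hc/λ = 6.63×10^-34·3.00×10^8/2.87×10^-8 m = 6.930×10^-18 J.
Since ΔE = (4² − 1²)E_1, E_1 = 4.620×10^-19 J, and L = h/√(8m_eE_1) = 3.61×10^-10 m = 0.361 nm.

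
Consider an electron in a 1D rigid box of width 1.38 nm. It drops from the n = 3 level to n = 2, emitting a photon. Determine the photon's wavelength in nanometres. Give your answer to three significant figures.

λ = 1.26×10^3 nm

E_1 = h²/(8m_eL²) = 3.164×10^-20 J, so ΔE = (3² − 2²)E_1 = 1.582×10^-19 J.
λ = hc/ΔE = (6.626×10^-34·2.998×10^8)/1.582×10^-19 = 1.26×10^-6 m = 1.26×10^3 nm.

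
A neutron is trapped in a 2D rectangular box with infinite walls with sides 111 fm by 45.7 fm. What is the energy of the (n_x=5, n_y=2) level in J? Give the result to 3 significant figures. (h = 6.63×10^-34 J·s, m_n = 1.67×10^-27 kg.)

E = 1.30×10^-13 J

For a 2D rectangular well E = (h²/8m_n)·Σ n_i²/L_i² = (6.63×10^-34)²/(8·1.67×10^-27) · [5²/(111 fm)² + 2²/(45.7 fm)²].
Evaluating gives E = 1.30×10^-13 J.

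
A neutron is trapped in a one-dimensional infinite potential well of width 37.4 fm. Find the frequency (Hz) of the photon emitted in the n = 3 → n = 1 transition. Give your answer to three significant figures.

f = 2.83×10^20 Hz

E_1 = h²/(8m_nL²) = 2.342×10^-14 J and ΔE = (3² − 1²)E_1 = 1.874×10^-13 J.
f = ΔE/h = 1.874×10^-13/6.626×10^-34 = 2.83×10^20 Hz.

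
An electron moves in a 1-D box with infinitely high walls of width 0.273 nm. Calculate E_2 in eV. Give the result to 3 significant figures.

E_2 = 20.2 eV

For an infinite well E_n = n²h²/(8m_eL²), so E_1 = h²/(8m_eL²) = (6.626×10^-34)²/(8·9.109×10^-31·(2.73×10^-10 m)²) = 8.084×10^-19 J.
Then E_2 = 2²·E_1 = 4·8.084×10^-19 J = 3.234×10^-18 J.
Converting, E_2 = 3.234×10^-18 J / (1.602×10^-19 J/eV) = 20.2 eV.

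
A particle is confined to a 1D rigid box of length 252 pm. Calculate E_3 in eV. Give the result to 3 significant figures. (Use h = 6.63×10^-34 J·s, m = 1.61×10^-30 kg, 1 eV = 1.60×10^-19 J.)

E_3 = 30.2 eV

For an infinite well E_n = n²h²/(8mL²), so E_1 = h²/(8mL²) = (6.63×10^-34)²/(8·1.61×10^-30·(2.52×10^-10 m)²) = 5.374×10^-19 J.
Then E_3 = 3²·E_1 = 9·5.374×10^-19 J = 4.837×10^-18 J.
Converting, E_3 = 4.837×10^-18 J / (1.60×10^-19 J/eV) = 30.2 eV.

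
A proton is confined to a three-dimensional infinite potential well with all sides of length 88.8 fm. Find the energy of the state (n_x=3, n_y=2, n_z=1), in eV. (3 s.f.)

For a 3D rectangular well E = (h²/8m_p)·Σ n_i²/L_i² = (6.626×10^-34)²/(8·1.673×10^-27) · [3²/(88.8 fm)² + 2²/(88.8 fm)² + 1²/(88.8 fm)²].
Evaluating gives E = 5.824×10^-14 J = 3.64×10^5 eV.

E = 3.64×10^5 eV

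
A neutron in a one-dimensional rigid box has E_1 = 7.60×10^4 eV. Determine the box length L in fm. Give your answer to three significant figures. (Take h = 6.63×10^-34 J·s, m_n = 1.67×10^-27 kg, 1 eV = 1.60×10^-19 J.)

From E_n = n²h²/(8m_nL²), L = n·h/√(8m_nE_n).
E_1 = 7.60×10^4 eV = 1.216×10^-14 J, so L = 1·6.63×10^-34/√(8·1.67×10^-27·1.216×10^-14) = 5.20×10^-14 m = 52.0 fm.

L = 52.0 fm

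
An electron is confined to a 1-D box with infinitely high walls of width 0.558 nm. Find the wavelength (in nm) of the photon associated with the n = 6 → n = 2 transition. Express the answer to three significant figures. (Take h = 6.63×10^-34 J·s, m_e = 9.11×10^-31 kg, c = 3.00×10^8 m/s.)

λ = 32.1 nm

E_1 = h²/(8m_eL²) = 1.937×10^-19 J, so ΔE = (6² − 2²)E_1 = 6.198×10^-18 J.
λ = hc/ΔE = (6.63×10^-34·3.00×10^8)/6.198×10^-18 = 3.21×10^-8 m = 32.1 nm.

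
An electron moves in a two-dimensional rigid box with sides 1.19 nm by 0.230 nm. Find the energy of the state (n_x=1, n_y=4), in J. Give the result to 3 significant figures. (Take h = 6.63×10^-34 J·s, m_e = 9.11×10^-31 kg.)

E = 1.83×10^-17 J

For a 2D rectangular well E = (h²/8m_e)·Σ n_i²/L_i² = (6.63×10^-34)²/(8·9.11×10^-31) · [1²/(1.19 nm)² + 4²/(0.230 nm)²].
Evaluating gives E = 1.83×10^-17 J.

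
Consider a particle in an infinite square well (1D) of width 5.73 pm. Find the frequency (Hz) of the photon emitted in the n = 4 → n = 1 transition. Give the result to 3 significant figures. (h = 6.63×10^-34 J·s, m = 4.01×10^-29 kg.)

E_1 = h²/(8mL²) = 4.173×10^-17 J and ΔE = (4² − 1²)E_1 = 6.260×10^-16 J.
f = ΔE/h = 6.260×10^-16/6.63×10^-34 = 9.44×10^17 Hz.

f = 9.44×10^17 Hz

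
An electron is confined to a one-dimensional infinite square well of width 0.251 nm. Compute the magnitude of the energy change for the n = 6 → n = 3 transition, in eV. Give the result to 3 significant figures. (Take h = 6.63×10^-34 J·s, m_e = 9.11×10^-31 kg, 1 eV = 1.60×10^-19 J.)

|ΔE| = 162 eV

E_1 = h²/(8m_eL²) = 9.574×10^-19 J.
|ΔE| = |6² − 3²|·E_1 = 27·9.574×10^-19 J = 2.585×10^-17 J = 162 eV.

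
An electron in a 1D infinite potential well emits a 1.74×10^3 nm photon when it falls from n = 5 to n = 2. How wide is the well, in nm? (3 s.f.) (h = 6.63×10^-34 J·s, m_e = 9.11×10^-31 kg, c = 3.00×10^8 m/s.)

L = 3.33 nm

The photon carries ΔE = hc/λ = 6.63×10^-34·3.00×10^8/1.74×10^-6 m = 1.143×10^-19 J.
Since ΔE = (5² − 2²)E_1, E_1 = 5.443×10^-21 J, and L = h/√(8m_eE_1) = 3.33×10^-9 m = 3.33 nm.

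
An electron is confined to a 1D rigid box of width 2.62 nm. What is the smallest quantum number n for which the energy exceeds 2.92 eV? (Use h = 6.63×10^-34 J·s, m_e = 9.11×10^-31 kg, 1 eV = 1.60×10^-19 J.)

n = 8

E_1 = h²/(8m_eL²) = 8.787×10^-21 J = 0.05492 eV.
Need n² > 2.92/0.05492 = 53.17, i.e. n > 7.292.
The smallest integer satisfying this is n = 8.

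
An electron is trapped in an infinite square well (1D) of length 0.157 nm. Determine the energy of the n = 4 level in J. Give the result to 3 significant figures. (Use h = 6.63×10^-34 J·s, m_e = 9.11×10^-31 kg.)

For an infinite well E_n = n²h²/(8m_eL²), so E_1 = h²/(8m_eL²) = (6.63×10^-34)²/(8·9.11×10^-31·(1.57×10^-10 m)²) = 2.447×10^-18 J.
Then E_4 = 4²·E_1 = 16·2.447×10^-18 J = 3.92×10^-17 J.

E_4 = 3.92×10^-17 J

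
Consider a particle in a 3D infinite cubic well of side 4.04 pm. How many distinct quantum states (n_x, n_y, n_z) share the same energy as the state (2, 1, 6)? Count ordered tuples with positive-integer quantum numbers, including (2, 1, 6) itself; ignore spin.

degeneracy = 9

The level has n_x² + n_y² + n_z² = 41. The ordered positive-integer solutions are (1, 2, 6), (1, 6, 2), (2, 1, 6), (2, 6, 1), (3, 4, 4), (4, 3, 4), (4, 4, 3), (6, 1, 2), (6, 2, 1).
That gives 9 states.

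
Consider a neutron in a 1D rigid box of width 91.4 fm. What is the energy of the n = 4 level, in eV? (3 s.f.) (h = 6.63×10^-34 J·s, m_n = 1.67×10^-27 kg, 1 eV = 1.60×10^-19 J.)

E_4 = 3.94×10^5 eV

For an infinite well E_n = n²h²/(8m_nL²), so E_1 = h²/(8m_nL²) = (6.63×10^-34)²/(8·1.67×10^-27·(9.14×10^-14 m)²) = 3.938×10^-15 J.
Then E_4 = 4²·E_1 = 16·3.938×10^-15 J = 6.301×10^-14 J.
Converting, E_4 = 6.301×10^-14 J / (1.60×10^-19 J/eV) = 3.94×10^5 eV.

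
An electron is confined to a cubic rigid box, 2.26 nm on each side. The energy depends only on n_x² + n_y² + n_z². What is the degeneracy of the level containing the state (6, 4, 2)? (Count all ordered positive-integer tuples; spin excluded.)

degeneracy = 6

The level has n_x² + n_y² + n_z² = 56. The ordered positive-integer solutions are (2, 4, 6), (2, 6, 4), (4, 2, 6), (4, 6, 2), (6, 2, 4), (6, 4, 2).
That gives 6 states.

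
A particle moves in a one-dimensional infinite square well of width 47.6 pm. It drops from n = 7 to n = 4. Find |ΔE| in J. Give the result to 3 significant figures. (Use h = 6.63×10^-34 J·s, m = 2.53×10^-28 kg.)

|ΔE| = 3.16×10^-18 J

E_1 = h²/(8mL²) = 9.585×10^-20 J.
|ΔE| = |7² − 4²|·E_1 = 33·9.585×10^-20 J = 3.16×10^-18 J.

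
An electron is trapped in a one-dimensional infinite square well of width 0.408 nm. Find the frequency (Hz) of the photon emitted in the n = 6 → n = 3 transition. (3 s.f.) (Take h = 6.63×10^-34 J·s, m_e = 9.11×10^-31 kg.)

E_1 = h²/(8m_eL²) = 3.623×10^-19 J and ΔE = (6² − 3²)E_1 = 9.782×10^-18 J.
f = ΔE/h = 9.782×10^-18/6.63×10^-34 = 1.48×10^16 Hz.

f = 1.48×10^16 Hz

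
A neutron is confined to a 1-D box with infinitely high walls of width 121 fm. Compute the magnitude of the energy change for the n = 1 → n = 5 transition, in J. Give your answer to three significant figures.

|ΔE| = 5.37×10^-14 J

E_1 = h²/(8m_nL²) = 2.238×10^-15 J.
|ΔE| = |1² − 5²|·E_1 = 24·2.238×10^-15 J = 5.37×10^-14 J.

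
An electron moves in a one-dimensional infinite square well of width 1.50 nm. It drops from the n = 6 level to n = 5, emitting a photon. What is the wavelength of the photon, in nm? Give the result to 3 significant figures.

λ = 674 nm

E_1 = h²/(8m_eL²) = 2.678×10^-20 J, so ΔE = (6² − 5²)E_1 = 2.946×10^-19 J.
λ = hc/ΔE = (6.626×10^-34·2.998×10^8)/2.946×10^-19 = 6.74×10^-7 m = 674 nm.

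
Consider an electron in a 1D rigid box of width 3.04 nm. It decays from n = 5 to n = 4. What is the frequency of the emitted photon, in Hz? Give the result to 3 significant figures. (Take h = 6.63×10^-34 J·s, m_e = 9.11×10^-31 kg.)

E_1 = h²/(8m_eL²) = 6.526×10^-21 J and ΔE = (5² − 4²)E_1 = 5.873×10^-20 J.
f = ΔE/h = 5.873×10^-20/6.63×10^-34 = 8.86×10^13 Hz.

f = 8.86×10^13 Hz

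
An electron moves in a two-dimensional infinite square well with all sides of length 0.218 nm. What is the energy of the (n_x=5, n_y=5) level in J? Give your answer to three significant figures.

E = 6.34×10^-17 J

For a 2D rectangular well E = (h²/8m_e)·Σ n_i²/L_i² = (6.626×10^-34)²/(8·9.109×10^-31) · [5²/(0.218 nm)² + 5²/(0.218 nm)²].
Evaluating gives E = 6.34×10^-17 J.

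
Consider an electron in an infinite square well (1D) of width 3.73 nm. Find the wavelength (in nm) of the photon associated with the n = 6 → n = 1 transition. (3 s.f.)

E_1 = h²/(8m_eL²) = 4.330×10^-21 J, so ΔE = (6² − 1²)E_1 = 1.515×10^-19 J.
λ = hc/ΔE = (6.626×10^-34·2.998×10^8)/1.515×10^-19 = 1.31×10^-6 m = 1.31×10^3 nm.

λ = 1.31×10^3 nm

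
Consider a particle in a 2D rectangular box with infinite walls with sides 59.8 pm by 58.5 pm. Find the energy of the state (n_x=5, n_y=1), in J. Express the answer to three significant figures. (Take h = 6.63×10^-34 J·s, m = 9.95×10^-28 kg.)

E = 4.02×10^-19 J

For a 2D rectangular well E = (h²/8m)·Σ n_i²/L_i² = (6.63×10^-34)²/(8·9.95×10^-28) · [5²/(59.8 pm)² + 1²/(58.5 pm)²].
Evaluating gives E = 4.02×10^-19 J.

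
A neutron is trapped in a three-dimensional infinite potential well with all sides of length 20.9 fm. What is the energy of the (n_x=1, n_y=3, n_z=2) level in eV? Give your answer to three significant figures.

For a 3D rectangular well E = (h²/8m_n)·Σ n_i²/L_i² = (6.626×10^-34)²/(8·1.675×10^-27) · [1²/(20.9 fm)² + 3²/(20.9 fm)² + 2²/(20.9 fm)²].
Evaluating gives E = 1.050×10^-12 J = 6.55×10^6 eV.

E = 6.55×10^6 eV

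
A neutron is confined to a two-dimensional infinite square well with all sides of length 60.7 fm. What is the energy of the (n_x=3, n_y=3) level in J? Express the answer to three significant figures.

For a 2D rectangular well E = (h²/8m_n)·Σ n_i²/L_i² = (6.626×10^-34)²/(8·1.675×10^-27) · [3²/(60.7 fm)² + 3²/(60.7 fm)²].
Evaluating gives E = 1.60×10^-13 J.

E = 1.60×10^-13 J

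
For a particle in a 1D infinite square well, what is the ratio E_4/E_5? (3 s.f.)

0.640

E_n ∝ n², so E_4/E_5 = 4²/5² = 16/25 = 0.640.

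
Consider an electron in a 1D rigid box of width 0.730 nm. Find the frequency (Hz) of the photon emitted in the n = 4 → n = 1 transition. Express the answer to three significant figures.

E_1 = h²/(8m_eL²) = 1.131×10^-19 J and ΔE = (4² − 1²)E_1 = 1.696×10^-18 J.
f = ΔE/h = 1.696×10^-18/6.626×10^-34 = 2.56×10^15 Hz.

f = 2.56×10^15 Hz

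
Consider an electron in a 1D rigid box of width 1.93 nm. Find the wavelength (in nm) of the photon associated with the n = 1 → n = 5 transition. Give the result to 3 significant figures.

λ = 512 nm

E_1 = h²/(8m_eL²) = 1.617×10^-20 J, so ΔE = (5² − 1²)E_1 = 3.881×10^-19 J.
λ = hc/ΔE = (6.626×10^-34·2.998×10^8)/3.881×10^-19 = 5.12×10^-7 m = 512 nm.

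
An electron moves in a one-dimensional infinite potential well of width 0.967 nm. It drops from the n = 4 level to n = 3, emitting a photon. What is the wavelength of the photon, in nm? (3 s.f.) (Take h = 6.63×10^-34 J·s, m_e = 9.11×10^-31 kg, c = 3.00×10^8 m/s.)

E_1 = h²/(8m_eL²) = 6.450×10^-20 J, so ΔE = (4² − 3²)E_1 = 4.515×10^-19 J.
λ = hc/ΔE = (6.63×10^-34·3.00×10^8)/4.515×10^-19 = 4.41×10^-7 m = 441 nm.

λ = 441 nm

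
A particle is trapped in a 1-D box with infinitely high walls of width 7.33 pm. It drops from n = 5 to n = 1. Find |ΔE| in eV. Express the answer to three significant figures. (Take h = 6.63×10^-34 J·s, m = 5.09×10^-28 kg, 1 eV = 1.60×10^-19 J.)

|ΔE| = 301 eV

E_1 = h²/(8mL²) = 2.009×10^-18 J.
|ΔE| = |5² − 1²|·E_1 = 24·2.009×10^-18 J = 4.822×10^-17 J = 301 eV.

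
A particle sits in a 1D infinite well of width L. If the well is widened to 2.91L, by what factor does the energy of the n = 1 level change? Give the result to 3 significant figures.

E_n ∝ 1/L², so the energy scales by 1/2.91² = 0.118.

0.118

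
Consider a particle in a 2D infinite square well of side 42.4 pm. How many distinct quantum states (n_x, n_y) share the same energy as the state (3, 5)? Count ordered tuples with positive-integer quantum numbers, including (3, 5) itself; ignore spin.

degeneracy = 2

The level has n_x² + n_y² = 34. The ordered positive-integer solutions are (3, 5), (5, 3).
That gives 2 states.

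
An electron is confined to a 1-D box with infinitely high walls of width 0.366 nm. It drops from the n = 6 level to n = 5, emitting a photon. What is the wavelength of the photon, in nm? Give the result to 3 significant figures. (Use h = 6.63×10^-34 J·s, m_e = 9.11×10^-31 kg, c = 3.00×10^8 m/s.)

λ = 40.2 nm

E_1 = h²/(8m_eL²) = 4.503×10^-19 J, so ΔE = (6² − 5²)E_1 = 4.953×10^-18 J.
λ = hc/ΔE = (6.63×10^-34·3.00×10^8)/4.953×10^-18 = 4.02×10^-8 m = 40.2 nm.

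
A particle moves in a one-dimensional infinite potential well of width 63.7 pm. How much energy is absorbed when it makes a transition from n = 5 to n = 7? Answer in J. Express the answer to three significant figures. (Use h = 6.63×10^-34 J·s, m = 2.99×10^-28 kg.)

|ΔE| = 1.09×10^-18 J

E_1 = h²/(8mL²) = 4.529×10^-20 J.
|ΔE| = |5² − 7²|·E_1 = 24·4.529×10^-20 J = 1.09×10^-18 J.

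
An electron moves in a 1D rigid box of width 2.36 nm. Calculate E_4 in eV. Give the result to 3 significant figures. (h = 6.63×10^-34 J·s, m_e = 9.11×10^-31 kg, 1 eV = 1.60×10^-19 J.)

E_4 = 1.08 eV

For an infinite well E_n = n²h²/(8m_eL²), so E_1 = h²/(8m_eL²) = (6.63×10^-34)²/(8·9.11×10^-31·(2.36×10^-9 m)²) = 1.083×10^-20 J.
Then E_4 = 4²·E_1 = 16·1.083×10^-20 J = 1.733×10^-19 J.
Converting, E_4 = 1.733×10^-19 J / (1.60×10^-19 J/eV) = 1.08 eV.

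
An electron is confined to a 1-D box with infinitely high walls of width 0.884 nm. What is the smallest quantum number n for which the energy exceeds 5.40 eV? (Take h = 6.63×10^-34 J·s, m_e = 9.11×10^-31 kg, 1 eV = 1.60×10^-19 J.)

E_1 = h²/(8m_eL²) = 7.718×10^-20 J = 0.4824 eV.
Need n² > 5.40/0.4824 = 11.19, i.e. n > 3.345.
The smallest integer satisfying this is n = 4.

n = 4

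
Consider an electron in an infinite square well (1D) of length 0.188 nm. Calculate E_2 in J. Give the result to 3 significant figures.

E_2 = 6.82×10^-18 J

For an infinite well E_n = n²h²/(8m_eL²), so E_1 = h²/(8m_eL²) = (6.626×10^-34)²/(8·9.109×10^-31·(1.88×10^-10 m)²) = 1.705×10^-18 J.
Then E_2 = 2²·E_1 = 4·1.705×10^-18 J = 6.82×10^-18 J.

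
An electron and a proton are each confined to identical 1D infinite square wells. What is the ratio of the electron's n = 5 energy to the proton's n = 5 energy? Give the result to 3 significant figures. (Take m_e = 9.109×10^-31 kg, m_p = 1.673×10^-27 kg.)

E_n ∝ 1/m at fixed n and L, so the ratio is m_p/m_e = 1.673×10^-27/9.109×10^-31 = 1.84×10^3.

1.84×10^3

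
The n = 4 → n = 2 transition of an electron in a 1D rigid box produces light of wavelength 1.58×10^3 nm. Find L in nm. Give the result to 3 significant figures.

The photon carries ΔE = hc/λ = 6.626×10^-34·2.998×10^8/1.58×10^-6 m = 1.257×10^-19 J.
Since ΔE = (4² − 2²)E_1, E_1 = 1.048×10^-20 J, and L = h/√(8m_eE_1) = 2.40×10^-9 m = 2.40 nm.

L = 2.40 nm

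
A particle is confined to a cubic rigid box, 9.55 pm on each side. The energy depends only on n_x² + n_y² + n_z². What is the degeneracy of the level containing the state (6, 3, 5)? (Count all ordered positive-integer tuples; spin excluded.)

degeneracy = 6

The level has n_x² + n_y² + n_z² = 70. The ordered positive-integer solutions are (3, 5, 6), (3, 6, 5), (5, 3, 6), (5, 6, 3), (6, 3, 5), (6, 5, 3).
That gives 6 states.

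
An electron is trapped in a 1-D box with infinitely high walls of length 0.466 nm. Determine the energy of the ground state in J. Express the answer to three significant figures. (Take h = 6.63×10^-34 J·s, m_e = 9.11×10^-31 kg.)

E_1 = 2.78×10^-19 J

For an infinite well E_n = n²h²/(8m_eL²), so E_1 = h²/(8m_eL²) = (6.63×10^-34)²/(8·9.11×10^-31·(4.66×10^-10 m)²) = 2.777×10^-19 J.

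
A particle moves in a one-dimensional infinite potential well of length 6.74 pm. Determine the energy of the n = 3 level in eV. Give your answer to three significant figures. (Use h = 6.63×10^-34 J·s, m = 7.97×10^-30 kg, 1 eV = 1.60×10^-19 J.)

For an infinite well E_n = n²h²/(8mL²), so E_1 = h²/(8mL²) = (6.63×10^-34)²/(8·7.97×10^-30·(6.74×10^-12 m)²) = 1.518×10^-16 J.
Then E_3 = 3²·E_1 = 9·1.518×10^-16 J = 1.366×10^-15 J.
Converting, E_3 = 1.366×10^-15 J / (1.60×10^-19 J/eV) = 8.54×10^3 eV.

E_3 = 8.54×10^3 eV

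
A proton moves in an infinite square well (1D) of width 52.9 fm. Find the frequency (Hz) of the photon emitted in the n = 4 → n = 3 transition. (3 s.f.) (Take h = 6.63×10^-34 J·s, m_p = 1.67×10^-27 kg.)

f = 1.24×10^20 Hz

E_1 = h²/(8m_pL²) = 1.176×10^-14 J and ΔE = (4² − 3²)E_1 = 8.232×10^-14 J.
f = ΔE/h = 8.232×10^-14/6.63×10^-34 = 1.24×10^20 Hz.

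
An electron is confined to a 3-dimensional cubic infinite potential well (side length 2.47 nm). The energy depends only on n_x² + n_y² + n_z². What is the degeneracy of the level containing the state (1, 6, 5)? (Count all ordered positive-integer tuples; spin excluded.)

The level has n_x² + n_y² + n_z² = 62. The ordered positive-integer solutions are (1, 5, 6), (1, 6, 5), (2, 3, 7), (2, 7, 3), (3, 2, 7), (3, 7, 2), (5, 1, 6), (5, 6, 1), (6, 1, 5), (6, 5, 1), (7, 2, 3), (7, 3, 2).
That gives 12 states.

degeneracy = 12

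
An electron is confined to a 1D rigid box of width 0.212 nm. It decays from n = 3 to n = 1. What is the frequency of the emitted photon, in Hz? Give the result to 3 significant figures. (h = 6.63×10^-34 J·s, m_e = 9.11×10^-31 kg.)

E_1 = h²/(8m_eL²) = 1.342×10^-18 J and ΔE = (3² − 1²)E_1 = 1.074×10^-17 J.
f = ΔE/h = 1.074×10^-17/6.63×10^-34 = 1.62×10^16 Hz.

f = 1.62×10^16 Hz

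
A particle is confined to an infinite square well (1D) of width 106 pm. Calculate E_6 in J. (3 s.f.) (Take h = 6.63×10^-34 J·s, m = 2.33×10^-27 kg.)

E_6 = 7.56×10^-20 J

For an infinite well E_n = n²h²/(8mL²), so E_1 = h²/(8mL²) = (6.63×10^-34)²/(8·2.33×10^-27·(1.06×10^-10 m)²) = 2.099×10^-21 J.
Then E_6 = 6²·E_1 = 36·2.099×10^-21 J = 7.56×10^-20 J.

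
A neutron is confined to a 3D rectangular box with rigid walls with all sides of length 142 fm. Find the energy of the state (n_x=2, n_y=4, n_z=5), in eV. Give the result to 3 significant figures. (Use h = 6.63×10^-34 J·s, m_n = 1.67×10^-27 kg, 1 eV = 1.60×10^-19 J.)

For a 3D rectangular well E = (h²/8m_n)·Σ n_i²/L_i² = (6.63×10^-34)²/(8·1.67×10^-27) · [2²/(142 fm)² + 4²/(142 fm)² + 5²/(142 fm)²].
Evaluating gives E = 7.343×10^-14 J = 4.59×10^5 eV.

E = 4.59×10^5 eV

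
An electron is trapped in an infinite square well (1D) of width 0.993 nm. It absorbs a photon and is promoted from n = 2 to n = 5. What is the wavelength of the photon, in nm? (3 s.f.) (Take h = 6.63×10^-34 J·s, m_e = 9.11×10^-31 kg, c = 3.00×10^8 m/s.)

λ = 155 nm

E_1 = h²/(8m_eL²) = 6.117×10^-20 J, so ΔE = (5² − 2²)E_1 = 1.285×10^-18 J.
λ = hc/ΔE = (6.63×10^-34·3.00×10^8)/1.285×10^-18 = 1.55×10^-7 m = 155 nm.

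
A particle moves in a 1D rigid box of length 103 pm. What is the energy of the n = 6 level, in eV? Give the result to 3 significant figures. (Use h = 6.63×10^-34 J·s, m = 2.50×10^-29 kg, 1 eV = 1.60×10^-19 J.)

E_6 = 46.6 eV

For an infinite well E_n = n²h²/(8mL²), so E_1 = h²/(8mL²) = (6.63×10^-34)²/(8·2.50×10^-29·(1.03×10^-10 m)²) = 2.072×10^-19 J.
Then E_6 = 6²·E_1 = 36·2.072×10^-19 J = 7.459×10^-18 J.
Converting, E_6 = 7.459×10^-18 J / (1.60×10^-19 J/eV) = 46.6 eV.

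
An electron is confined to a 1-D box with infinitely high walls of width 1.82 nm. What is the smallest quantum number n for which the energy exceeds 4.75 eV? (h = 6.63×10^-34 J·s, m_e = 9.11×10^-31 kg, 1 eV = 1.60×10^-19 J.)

n = 7

E_1 = h²/(8m_eL²) = 1.821×10^-20 J = 0.1138 eV.
Need n² > 4.75/0.1138 = 41.74, i.e. n > 6.461.
The smallest integer satisfying this is n = 7.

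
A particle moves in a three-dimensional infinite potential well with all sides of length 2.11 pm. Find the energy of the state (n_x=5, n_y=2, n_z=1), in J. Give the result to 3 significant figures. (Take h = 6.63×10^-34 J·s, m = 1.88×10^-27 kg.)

E = 1.97×10^-16 J

For a 3D rectangular well E = (h²/8m)·Σ n_i²/L_i² = (6.63×10^-34)²/(8·1.88×10^-27) · [5²/(2.11 pm)² + 2²/(2.11 pm)² + 1²/(2.11 pm)²].
Evaluating gives E = 1.97×10^-16 J.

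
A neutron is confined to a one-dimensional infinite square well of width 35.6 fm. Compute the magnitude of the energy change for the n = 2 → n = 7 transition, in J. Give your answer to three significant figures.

|ΔE| = 1.16×10^-12 J

E_1 = h²/(8m_nL²) = 2.585×10^-14 J.
|ΔE| = |2² − 7²|·E_1 = 45·2.585×10^-14 J = 1.16×10^-12 J.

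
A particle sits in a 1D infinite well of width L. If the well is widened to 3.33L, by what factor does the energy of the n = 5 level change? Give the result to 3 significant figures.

0.0902

E_n ∝ 1/L², so the energy scales by 1/3.33² = 0.0902.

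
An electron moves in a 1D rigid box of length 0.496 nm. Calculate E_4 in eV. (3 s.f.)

E_4 = 24.5 eV

For an infinite well E_n = n²h²/(8m_eL²), so E_1 = h²/(8m_eL²) = (6.626×10^-34)²/(8·9.109×10^-31·(4.96×10^-10 m)²) = 2.449×10^-19 J.
Then E_4 = 4²·E_1 = 16·2.449×10^-19 J = 3.918×10^-18 J.
Converting, E_4 = 3.918×10^-18 J / (1.602×10^-19 J/eV) = 24.5 eV.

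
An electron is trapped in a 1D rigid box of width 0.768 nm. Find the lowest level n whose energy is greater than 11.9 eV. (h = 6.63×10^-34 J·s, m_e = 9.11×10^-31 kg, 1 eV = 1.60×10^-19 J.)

E_1 = h²/(8m_eL²) = 1.023×10^-19 J = 0.6394 eV.
Need n² > 11.9/0.6394 = 18.61, i.e. n > 4.314.
The smallest integer satisfying this is n = 5.

n = 5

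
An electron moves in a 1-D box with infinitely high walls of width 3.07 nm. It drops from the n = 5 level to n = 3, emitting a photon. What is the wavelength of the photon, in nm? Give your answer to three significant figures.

E_1 = h²/(8m_eL²) = 6.392×10^-21 J, so ΔE = (5² − 3²)E_1 = 1.023×10^-19 J.
λ = hc/ΔE = (6.626×10^-34·2.998×10^8)/1.023×10^-19 = 1.94×10^-6 m = 1.94×10^3 nm.

λ = 1.94×10^3 nm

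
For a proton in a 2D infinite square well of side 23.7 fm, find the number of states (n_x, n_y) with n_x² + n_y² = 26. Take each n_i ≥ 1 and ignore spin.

degeneracy = 2

The level has n_x² + n_y² = 26. The ordered positive-integer solutions are (1, 5), (5, 1).
That gives 2 states.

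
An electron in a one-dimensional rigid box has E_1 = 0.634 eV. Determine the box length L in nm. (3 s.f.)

From E_n = n²h²/(8m_eL²), L = n·h/√(8m_eE_n).
E_1 = 0.634 eV = 1.016×10^-19 J, so L = 1·6.626×10^-34/√(8·9.109×10^-31·1.016×10^-19) = 7.70×10^-10 m = 0.770 nm.

L = 0.770 nm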